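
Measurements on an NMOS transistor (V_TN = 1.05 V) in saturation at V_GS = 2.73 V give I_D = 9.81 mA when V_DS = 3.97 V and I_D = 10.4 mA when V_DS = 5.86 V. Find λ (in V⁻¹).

λ = 0.0364 V⁻¹

With V_GS fixed, I_D ∝ (1 + λ V_DS) in saturation, so I_D2/I_D1 = (1 + λ V_DS2)/(1 + λ V_DS1).
10.4/9.81 = 1.06 = (1 + 5.86 λ)/(1 + 3.97 λ).
Solving: λ (I_D1 V_DS2 − I_D2 V_DS1) = I_D2 − I_D1, so λ = (10.4 − 9.81) / (9.81 × 5.86 − 10.4 × 3.97) = 0.59 / 16.2 = 0.0364 V⁻¹.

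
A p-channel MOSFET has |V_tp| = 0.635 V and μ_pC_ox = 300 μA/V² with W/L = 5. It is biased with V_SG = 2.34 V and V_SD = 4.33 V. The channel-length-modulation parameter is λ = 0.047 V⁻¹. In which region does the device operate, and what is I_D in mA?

Saturation; I_D = 2.62 mA

k_p = μ_pC_ox · (W/L) = 1.5 mA/V².
V_ov = V_SG − |V_tp| = 2.34 − 0.635 = 1.7 V.
Since V_SD = 4.33 V ≥ V_ov = 1.7 V, the device is in saturation.
I_D = ½ k_p V_ov² (1 + λ V_SD) = 0.5 × 1.5 × 1.7² × (1 + 0.047 × 4.33) = 2.62 mA.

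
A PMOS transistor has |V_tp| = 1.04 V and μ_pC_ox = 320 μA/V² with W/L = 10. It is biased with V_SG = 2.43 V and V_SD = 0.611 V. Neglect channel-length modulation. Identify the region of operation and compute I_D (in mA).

Triode; I_D = 2.12 mA

k_p = μ_pC_ox · (W/L) = 3.2 mA/V².
V_ov = V_SG − |V_tp| = 2.43 − 1.04 = 1.39 V.
Since V_SD = 0.611 V < V_ov = 1.39 V, the device is in the triode region.
I_D = k_p [V_ov · V_SD − ½ V_SD²] = 3.2 × [1.39 × 0.611 − 0.5 × 0.611²] = 2.12 mA.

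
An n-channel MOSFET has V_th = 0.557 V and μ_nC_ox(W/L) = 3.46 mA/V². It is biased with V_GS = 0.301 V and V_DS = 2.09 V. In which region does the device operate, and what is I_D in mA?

Cutoff; I_D = 0 mA

V_GS = 0.301 V < V_th = 0.557 V, so the transistor is in cutoff.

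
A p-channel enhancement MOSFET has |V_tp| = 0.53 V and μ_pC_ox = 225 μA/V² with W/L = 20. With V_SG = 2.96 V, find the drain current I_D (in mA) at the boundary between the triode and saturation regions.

At the boundary V_SD = V_ov = V_SG − |V_tp| = 2.96 − 0.53 = 2.43 V.
k_p = μ_pC_ox · (W/L) = 4.5 mA/V².
I_D = ½ k_p V_ov² = 0.5 × 4.5 × 2.43² = 13.3 mA.

I_D = 13.3 mA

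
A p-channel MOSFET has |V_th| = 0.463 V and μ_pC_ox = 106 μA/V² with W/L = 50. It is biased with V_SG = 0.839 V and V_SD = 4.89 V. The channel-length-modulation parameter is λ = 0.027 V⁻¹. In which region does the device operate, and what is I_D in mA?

k_p = μ_pC_ox · (W/L) = 5.3 mA/V².
V_ov = V_SG − |V_th| = 0.839 − 0.463 = 0.376 V.
Since V_SD = 4.89 V ≥ V_ov = 0.376 V, the device is in saturation.
I_D = ½ k_p V_ov² (1 + λ V_SD) = 0.5 × 5.3 × 0.376² × (1 + 0.027 × 4.89) = 0.424 mA.

Saturation; I_D = 0.424 mA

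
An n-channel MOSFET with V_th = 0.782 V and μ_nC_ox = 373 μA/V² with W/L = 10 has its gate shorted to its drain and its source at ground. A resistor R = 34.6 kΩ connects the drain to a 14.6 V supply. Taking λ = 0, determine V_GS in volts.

With gate tied to drain, V_GS = V_DS ≥ V_GS − V_th, so the device is in saturation.
k_n = μ_nC_ox · (W/L) = 3.73 mA/V².
KCL at the drain: ½ k_n (V_GS − V_th)² = (V_DD − V_GS)/R.
Let x = V_GS − 0.782. Then 64.5 x² + x − 13.82 = 0, giving x = 0.455 V (positive root), so V_GS = 1.24 V.
I_D = (V_DD − V_GS)/R = (14.6 − 1.24) / 34.6 = 0.386 mA.

V_GS = 1.24 V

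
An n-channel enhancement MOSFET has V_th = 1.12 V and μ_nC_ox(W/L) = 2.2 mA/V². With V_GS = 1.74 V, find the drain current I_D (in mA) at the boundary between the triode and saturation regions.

I_D = 0.423 mA

At the boundary V_DS = V_ov = V_GS − V_th = 1.74 − 1.12 = 0.62 V.
I_D = ½ k_n V_ov² = 0.5 × 2.2 × 0.62² = 0.423 mA.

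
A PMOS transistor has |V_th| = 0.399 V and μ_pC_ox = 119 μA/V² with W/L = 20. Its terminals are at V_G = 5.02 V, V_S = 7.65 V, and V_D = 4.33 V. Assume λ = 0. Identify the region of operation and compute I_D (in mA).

V_SG = V_S − V_G = 7.65 − 5.02 = 2.63 V; V_SD = V_S − V_D = 7.65 − 4.33 = 3.32 V.
k_p = μ_pC_ox · (W/L) = 2.38 mA/V².
V_ov = V_SG − |V_th| = 2.63 − 0.399 = 2.23 V.
Since V_SD = 3.32 V ≥ V_ov = 2.23 V, the device is in saturation.
I_D = ½ k_p V_ov² = 0.5 × 2.38 × 2.23² = 5.92 mA.

Saturation; I_D = 5.92 mA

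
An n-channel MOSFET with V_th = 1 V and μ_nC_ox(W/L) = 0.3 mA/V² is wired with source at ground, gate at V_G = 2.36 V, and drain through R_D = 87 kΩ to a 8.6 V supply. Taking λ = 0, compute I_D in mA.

V_GS = V_G = 2.36 V, so V_ov = 2.36 − 1 = 1.36 V.
Assume saturation: I_D = ½ k_n V_ov² = 0.5 × 0.3 × 1.36² = 0.277 mA, giving V_DS = V_DD − I_D R_D = 8.6 − 0.277 × 87 = -15.5 V.
But -15.5 V < V_ov = 1.36 V, so the device is actually in triode.
In triode I_D = k_n[V_ov V_DS − ½ V_DS²] and I_D = (V_DD − V_DS)/R_D. Equating: 13 V_DS² − 36.5 V_DS + 8.6 = 0, giving V_DS = 0.26 V (the root below V_ov).
I_D = (8.6 − 0.26) / 87 = 0.0959 mA.

I_D = 0.0959 mA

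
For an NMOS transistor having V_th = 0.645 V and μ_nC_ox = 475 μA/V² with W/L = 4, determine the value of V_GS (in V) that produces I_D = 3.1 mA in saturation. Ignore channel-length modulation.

k_n = μ_nC_ox · (W/L) = 1.9 mA/V².
In saturation I_D = ½ k_n (V_GS − V_th)², so V_GS − V_th = √(2 I_D / k_n) = √(2 × 3.1 / 1.9) = 1.81 V.
V_GS = 0.645 + 1.81 = 2.45 V.

V_GS = 2.45 V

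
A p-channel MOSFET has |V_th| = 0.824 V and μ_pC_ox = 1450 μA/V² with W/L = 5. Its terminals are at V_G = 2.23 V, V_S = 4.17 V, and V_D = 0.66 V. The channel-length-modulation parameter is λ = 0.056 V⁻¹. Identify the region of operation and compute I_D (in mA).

Saturation; I_D = 5.40 mA

V_SG = V_S − V_G = 4.17 − 2.23 = 1.94 V; V_SD = V_S − V_D = 4.17 − 0.66 = 3.51 V.
k_p = μ_pC_ox · (W/L) = 7.25 mA/V².
V_ov = V_SG − |V_th| = 1.94 − 0.824 = 1.12 V.
Since V_SD = 3.51 V ≥ V_ov = 1.12 V, the device is in saturation.
I_D = ½ k_p V_ov² (1 + λ V_SD) = 0.5 × 7.25 × 1.12² × (1 + 0.056 × 3.51) = 5.4 mA.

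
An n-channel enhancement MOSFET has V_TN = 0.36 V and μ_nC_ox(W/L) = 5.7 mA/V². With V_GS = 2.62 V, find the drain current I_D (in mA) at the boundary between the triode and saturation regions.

I_D = 14.6 mA

At the boundary V_DS = V_ov = V_GS − V_TN = 2.62 − 0.36 = 2.26 V.
I_D = ½ k_n V_ov² = 0.5 × 5.7 × 2.26² = 14.6 mA.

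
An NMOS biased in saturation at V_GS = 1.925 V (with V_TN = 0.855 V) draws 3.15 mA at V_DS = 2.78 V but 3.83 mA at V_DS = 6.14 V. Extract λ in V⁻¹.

λ = 0.0782 V⁻¹

With V_GS fixed, I_D ∝ (1 + λ V_DS) in saturation, so I_D2/I_D1 = (1 + λ V_DS2)/(1 + λ V_DS1).
3.83/3.15 = 1.216 = (1 + 6.14 λ)/(1 + 2.78 λ).
Solving: λ (I_D1 V_DS2 − I_D2 V_DS1) = I_D2 − I_D1, so λ = (3.83 − 3.15) / (3.15 × 6.14 − 3.83 × 2.78) = 0.68 / 8.69 = 0.0782 V⁻¹.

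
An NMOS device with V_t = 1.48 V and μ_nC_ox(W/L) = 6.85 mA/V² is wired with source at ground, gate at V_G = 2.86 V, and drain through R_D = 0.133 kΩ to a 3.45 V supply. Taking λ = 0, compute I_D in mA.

V_GS = V_G = 2.86 V, so V_ov = 2.86 − 1.48 = 1.38 V.
Assume saturation: I_D = ½ k_n V_ov² = 0.5 × 6.85 × 1.38² = 6.52 mA, giving V_DS = V_DD − I_D R_D = 3.45 − 6.52 × 0.133 = 2.58 V.
V_DS = 2.58 V ≥ V_ov = 1.38 V, confirming saturation.

I_D = 6.52 mA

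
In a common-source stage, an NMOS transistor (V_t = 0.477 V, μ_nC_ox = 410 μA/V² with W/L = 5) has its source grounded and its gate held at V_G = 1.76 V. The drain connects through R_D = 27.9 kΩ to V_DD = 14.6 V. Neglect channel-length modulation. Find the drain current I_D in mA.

V_GS = V_G = 1.76 V, so V_ov = 1.76 − 0.477 = 1.28 V.
k_n = μ_nC_ox · (W/L) = 2.05 mA/V².
Assume saturation: I_D = ½ k_n V_ov² = 0.5 × 2.05 × 1.28² = 1.69 mA, giving V_DS = V_DD − I_D R_D = 14.6 − 1.69 × 27.9 = -32.5 V.
But -32.5 V < V_ov = 1.28 V, so the device is actually in triode.
In triode I_D = k_n[V_ov V_DS − ½ V_DS²] and I_D = (V_DD − V_DS)/R_D. Equating: 28.6 V_DS² − 74.38 V_DS + 14.6 = 0, giving V_DS = 0.214 V (the root below V_ov).
I_D = (14.6 − 0.214) / 27.9 = 0.516 mA.

I_D = 0.516 mA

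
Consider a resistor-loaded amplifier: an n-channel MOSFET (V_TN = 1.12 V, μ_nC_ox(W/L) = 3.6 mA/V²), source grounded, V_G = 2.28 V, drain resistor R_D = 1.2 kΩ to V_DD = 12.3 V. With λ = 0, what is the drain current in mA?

V_GS = V_G = 2.28 V, so V_ov = 2.28 − 1.12 = 1.16 V.
Assume saturation: I_D = ½ k_n V_ov² = 0.5 × 3.6 × 1.16² = 2.42 mA, giving V_DS = V_DD − I_D R_D = 12.3 − 2.42 × 1.2 = 9.39 V.
V_DS = 9.39 V ≥ V_ov = 1.16 V, confirming saturation.

I_D = 2.42 mA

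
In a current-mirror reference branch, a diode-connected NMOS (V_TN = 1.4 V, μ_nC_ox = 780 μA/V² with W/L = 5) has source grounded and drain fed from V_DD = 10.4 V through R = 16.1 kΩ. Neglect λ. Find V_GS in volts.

V_GS = 1.92 V

With gate tied to drain, V_GS = V_DS ≥ V_GS − V_TN, so the device is in saturation.
k_n = μ_nC_ox · (W/L) = 3.9 mA/V².
KCL at the drain: ½ k_n (V_GS − V_TN)² = (V_DD − V_GS)/R.
Let x = V_GS − 1.4. Then 31.4 x² + x − 9 = 0, giving x = 0.52 V (positive root), so V_GS = 1.92 V.
I_D = (V_DD − V_GS)/R = (10.4 − 1.92) / 16.1 = 0.527 mA.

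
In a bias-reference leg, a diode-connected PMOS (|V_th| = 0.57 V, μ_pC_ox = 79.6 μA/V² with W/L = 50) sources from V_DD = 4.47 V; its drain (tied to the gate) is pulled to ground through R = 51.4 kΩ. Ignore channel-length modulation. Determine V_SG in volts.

V_SG = 0.760 V

With gate tied to drain, V_SG = V_SD ≥ V_SG − |V_th|, so the device is in saturation.
k_p = μ_pC_ox · (W/L) = 3.98 mA/V².
KCL at the drain: ½ k_p (V_SG − |V_th|)² = (V_DD − V_SG)/R.
Let x = V_SG − 0.57. Then 102 x² + x − 3.9 = 0, giving x = 0.19 V (positive root), so V_SG = 0.76 V.
I_D = (V_DD − V_SG)/R = (4.47 − 0.76) / 51.4 = 0.0722 mA.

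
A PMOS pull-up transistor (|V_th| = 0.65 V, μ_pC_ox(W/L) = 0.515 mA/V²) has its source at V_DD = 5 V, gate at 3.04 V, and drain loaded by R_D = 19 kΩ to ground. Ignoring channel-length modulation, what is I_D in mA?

I_D = 0.241 mA

V_SG = V_DD − V_G = 5 − 3.04 = 1.96 V, so V_ov = 1.96 − 0.65 = 1.31 V.
Assume saturation: I_D = ½ k_p V_ov² = 0.5 × 0.515 × 1.31² = 0.442 mA, giving V_SD = V_DD − I_D R_D = 5 − 0.442 × 19 = -3.4 V.
But -3.4 V < V_ov = 1.31 V, so the device is actually in triode.
In triode I_D = k_p[V_ov V_SD − ½ V_SD²] and I_D = (V_DD − V_SD)/R_D. Equating: 4.89 V_SD² − 13.82 V_SD + 5 = 0, giving V_SD = 0.426 V (the root below V_ov).
I_D = (5 − 0.426) / 19 = 0.241 mA.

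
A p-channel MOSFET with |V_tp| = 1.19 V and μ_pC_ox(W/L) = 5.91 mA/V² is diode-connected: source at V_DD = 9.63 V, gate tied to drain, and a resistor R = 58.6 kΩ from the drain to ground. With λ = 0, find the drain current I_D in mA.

With gate tied to drain, V_SG = V_SD ≥ V_SG − |V_tp|, so the device is in saturation.
KCL at the drain: ½ k_p (V_SG − |V_tp|)² = (V_DD − V_SG)/R.
Let x = V_SG − 1.19. Then 173 x² + x − 8.44 = 0, giving x = 0.218 V (positive root), so V_SG = 1.41 V.
I_D = (V_DD − V_SG)/R = (9.63 − 1.41) / 58.6 = 0.14 mA.

I_D = 0.140 mA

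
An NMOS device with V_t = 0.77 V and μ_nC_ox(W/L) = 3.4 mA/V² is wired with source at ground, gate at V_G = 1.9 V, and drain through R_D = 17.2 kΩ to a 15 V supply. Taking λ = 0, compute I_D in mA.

I_D = 0.857 mA

V_GS = V_G = 1.9 V, so V_ov = 1.9 − 0.77 = 1.13 V.
Assume saturation: I_D = ½ k_n V_ov² = 0.5 × 3.4 × 1.13² = 2.17 mA, giving V_DS = V_DD − I_D R_D = 15 − 2.17 × 17.2 = -22.3 V.
But -22.3 V < V_ov = 1.13 V, so the device is actually in triode.
In triode I_D = k_n[V_ov V_DS − ½ V_DS²] and I_D = (V_DD − V_DS)/R_D. Equating: 29.2 V_DS² − 67.08 V_DS + 15 = 0, giving V_DS = 0.251 V (the root below V_ov).
I_D = (15 − 0.251) / 17.2 = 0.857 mA.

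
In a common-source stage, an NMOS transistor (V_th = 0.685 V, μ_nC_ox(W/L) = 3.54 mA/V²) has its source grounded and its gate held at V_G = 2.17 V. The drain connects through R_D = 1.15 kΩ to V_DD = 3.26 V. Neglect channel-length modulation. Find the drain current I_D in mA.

I_D = 2.36 mA

V_GS = V_G = 2.17 V, so V_ov = 2.17 − 0.685 = 1.48 V.
Assume saturation: I_D = ½ k_n V_ov² = 0.5 × 3.54 × 1.48² = 3.9 mA, giving V_DS = V_DD − I_D R_D = 3.26 − 3.9 × 1.15 = -1.23 V.
But -1.23 V < V_ov = 1.48 V, so the device is actually in triode.
In triode I_D = k_n[V_ov V_DS − ½ V_DS²] and I_D = (V_DD − V_DS)/R_D. Equating: 2.04 V_DS² − 7.045 V_DS + 3.26 = 0, giving V_DS = 0.55 V (the root below V_ov).
I_D = (3.26 − 0.55) / 1.15 = 2.36 mA.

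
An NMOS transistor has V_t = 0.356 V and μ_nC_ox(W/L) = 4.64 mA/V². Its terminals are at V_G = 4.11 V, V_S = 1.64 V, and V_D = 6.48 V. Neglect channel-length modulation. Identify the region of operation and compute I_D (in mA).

Saturation; I_D = 10.4 mA

V_GS = V_G − V_S = 4.11 − 1.64 = 2.47 V; V_DS = V_D − V_S = 6.48 − 1.64 = 4.84 V.
V_ov = V_GS − V_t = 2.47 − 0.356 = 2.11 V.
Since V_DS = 4.84 V ≥ V_ov = 2.11 V, the device is in saturation.
I_D = ½ k_n V_ov² = 0.5 × 4.64 × 2.11² = 10.4 mA.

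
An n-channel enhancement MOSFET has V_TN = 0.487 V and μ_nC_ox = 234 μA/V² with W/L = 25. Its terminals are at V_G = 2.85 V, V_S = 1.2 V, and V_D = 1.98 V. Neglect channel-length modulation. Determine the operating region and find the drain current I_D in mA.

Triode; I_D = 3.53 mA

V_GS = V_G − V_S = 2.85 − 1.2 = 1.65 V; V_DS = V_D − V_S = 1.98 − 1.2 = 0.78 V.
k_n = μ_nC_ox · (W/L) = 5.85 mA/V².
V_ov = V_GS − V_TN = 1.65 − 0.487 = 1.16 V.
Since V_DS = 0.78 V < V_ov = 1.16 V, the device is in the triode region.
I_D = k_n [V_ov · V_DS − ½ V_DS²] = 5.85 × [1.16 × 0.78 − 0.5 × 0.78²] = 3.53 mA.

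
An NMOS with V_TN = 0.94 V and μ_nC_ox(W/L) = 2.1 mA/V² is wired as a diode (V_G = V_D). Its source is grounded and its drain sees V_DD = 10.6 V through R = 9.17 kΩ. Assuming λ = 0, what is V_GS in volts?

With gate tied to drain, V_GS = V_DS ≥ V_GS − V_TN, so the device is in saturation.
KCL at the drain: ½ k_n (V_GS − V_TN)² = (V_DD − V_GS)/R.
Let x = V_GS − 0.94. Then 9.63 x² + x − 9.66 = 0, giving x = 0.951 V (positive root), so V_GS = 1.89 V.
I_D = (V_DD − V_GS)/R = (10.6 − 1.89) / 9.17 = 0.95 mA.

V_GS = 1.89 V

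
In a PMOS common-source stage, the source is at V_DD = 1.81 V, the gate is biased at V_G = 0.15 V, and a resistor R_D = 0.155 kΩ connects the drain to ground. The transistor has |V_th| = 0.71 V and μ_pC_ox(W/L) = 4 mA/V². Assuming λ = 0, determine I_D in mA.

V_SG = V_DD − V_G = 1.81 − 0.15 = 1.66 V, so V_ov = 1.66 − 0.71 = 0.95 V.
Assume saturation: I_D = ½ k_p V_ov² = 0.5 × 4 × 0.95² = 1.81 mA, giving V_SD = V_DD − I_D R_D = 1.81 − 1.81 × 0.155 = 1.53 V.
V_SD = 1.53 V ≥ V_ov = 0.95 V, confirming saturation.

I_D = 1.81 mA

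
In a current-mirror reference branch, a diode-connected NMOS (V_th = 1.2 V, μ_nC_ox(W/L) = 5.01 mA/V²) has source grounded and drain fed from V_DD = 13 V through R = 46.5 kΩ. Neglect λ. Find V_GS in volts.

V_GS = 1.51 V

With gate tied to drain, V_GS = V_DS ≥ V_GS − V_th, so the device is in saturation.
KCL at the drain: ½ k_n (V_GS − V_th)² = (V_DD − V_GS)/R.
Let x = V_GS − 1.2. Then 116 x² + x − 11.8 = 0, giving x = 0.314 V (positive root), so V_GS = 1.51 V.
I_D = (V_DD − V_GS)/R = (13 − 1.51) / 46.5 = 0.247 mA.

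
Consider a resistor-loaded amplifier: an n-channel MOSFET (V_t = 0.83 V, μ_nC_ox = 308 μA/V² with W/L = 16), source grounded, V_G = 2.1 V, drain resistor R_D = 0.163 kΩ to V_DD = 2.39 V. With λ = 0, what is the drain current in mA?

I_D = 3.97 mA

V_GS = V_G = 2.1 V, so V_ov = 2.1 − 0.83 = 1.27 V.
k_n = μ_nC_ox · (W/L) = 4.928 mA/V².
Assume saturation: I_D = ½ k_n V_ov² = 0.5 × 4.928 × 1.27² = 3.97 mA, giving V_DS = V_DD − I_D R_D = 2.39 − 3.97 × 0.163 = 1.74 V.
V_DS = 1.74 V ≥ V_ov = 1.27 V, confirming saturation.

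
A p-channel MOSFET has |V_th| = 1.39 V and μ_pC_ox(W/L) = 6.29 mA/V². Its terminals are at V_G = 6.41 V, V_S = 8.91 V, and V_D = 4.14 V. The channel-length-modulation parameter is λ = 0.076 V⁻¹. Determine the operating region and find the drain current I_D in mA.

Saturation; I_D = 5.28 mA

V_SG = V_S − V_G = 8.91 − 6.41 = 2.5 V; V_SD = V_S − V_D = 8.91 − 4.14 = 4.77 V.
V_ov = V_SG − |V_th| = 2.5 − 1.39 = 1.11 V.
Since V_SD = 4.77 V ≥ V_ov = 1.11 V, the device is in saturation.
I_D = ½ k_p V_ov² (1 + λ V_SD) = 0.5 × 6.29 × 1.11² × (1 + 0.076 × 4.77) = 5.28 mA.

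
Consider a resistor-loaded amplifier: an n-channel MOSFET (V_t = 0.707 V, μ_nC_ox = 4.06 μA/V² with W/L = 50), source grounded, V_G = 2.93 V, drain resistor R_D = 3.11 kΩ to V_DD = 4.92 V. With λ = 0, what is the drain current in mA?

V_GS = V_G = 2.93 V, so V_ov = 2.93 − 0.707 = 2.22 V.
k_n = μ_nC_ox · (W/L) = 0.203 mA/V².
Assume saturation: I_D = ½ k_n V_ov² = 0.5 × 0.203 × 2.22² = 0.502 mA, giving V_DS = V_DD − I_D R_D = 4.92 − 0.502 × 3.11 = 3.36 V.
V_DS = 3.36 V ≥ V_ov = 2.22 V, confirming saturation.

I_D = 0.502 mA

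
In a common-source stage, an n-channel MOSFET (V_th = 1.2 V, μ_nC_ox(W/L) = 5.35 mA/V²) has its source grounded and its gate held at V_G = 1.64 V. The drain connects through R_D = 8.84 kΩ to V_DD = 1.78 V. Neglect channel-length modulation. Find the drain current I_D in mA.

V_GS = V_G = 1.64 V, so V_ov = 1.64 − 1.2 = 0.44 V.
Assume saturation: I_D = ½ k_n V_ov² = 0.5 × 5.35 × 0.44² = 0.518 mA, giving V_DS = V_DD − I_D R_D = 1.78 − 0.518 × 8.84 = -2.8 V.
But -2.8 V < V_ov = 0.44 V, so the device is actually in triode.
In triode I_D = k_n[V_ov V_DS − ½ V_DS²] and I_D = (V_DD − V_DS)/R_D. Equating: 23.6 V_DS² − 21.81 V_DS + 1.78 = 0, giving V_DS = 0.0905 V (the root below V_ov).
I_D = (1.78 − 0.0905) / 8.84 = 0.191 mA.

I_D = 0.191 mA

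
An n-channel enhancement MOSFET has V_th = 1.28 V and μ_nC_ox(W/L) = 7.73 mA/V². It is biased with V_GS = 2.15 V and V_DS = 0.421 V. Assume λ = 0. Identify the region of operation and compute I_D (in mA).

V_ov = V_GS − V_th = 2.15 − 1.28 = 0.87 V.
Since V_DS = 0.421 V < V_ov = 0.87 V, the device is in the triode region.
I_D = k_n [V_ov · V_DS − ½ V_DS²] = 7.73 × [0.87 × 0.421 − 0.5 × 0.421²] = 2.15 mA.

Triode; I_D = 2.15 mA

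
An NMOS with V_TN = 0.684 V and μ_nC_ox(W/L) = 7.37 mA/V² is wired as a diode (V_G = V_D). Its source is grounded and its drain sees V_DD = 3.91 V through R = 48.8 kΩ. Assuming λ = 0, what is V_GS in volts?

With gate tied to drain, V_GS = V_DS ≥ V_GS − V_TN, so the device is in saturation.
KCL at the drain: ½ k_n (V_GS − V_TN)² = (V_DD − V_GS)/R.
Let x = V_GS − 0.684. Then 180 x² + x − 3.226 = 0, giving x = 0.131 V (positive root), so V_GS = 0.815 V.
I_D = (V_DD − V_GS)/R = (3.91 − 0.815) / 48.8 = 0.0634 mA.

V_GS = 0.815 V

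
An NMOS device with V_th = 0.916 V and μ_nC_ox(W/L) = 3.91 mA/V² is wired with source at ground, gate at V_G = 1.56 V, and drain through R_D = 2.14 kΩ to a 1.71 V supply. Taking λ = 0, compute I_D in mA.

I_D = 0.637 mA

V_GS = V_G = 1.56 V, so V_ov = 1.56 − 0.916 = 0.644 V.
Assume saturation: I_D = ½ k_n V_ov² = 0.5 × 3.91 × 0.644² = 0.811 mA, giving V_DS = V_DD − I_D R_D = 1.71 − 0.811 × 2.14 = -0.0251 V.
But -0.0251 V < V_ov = 0.644 V, so the device is actually in triode.
In triode I_D = k_n[V_ov V_DS − ½ V_DS²] and I_D = (V_DD − V_DS)/R_D. Equating: 4.18 V_DS² − 6.389 V_DS + 1.71 = 0, giving V_DS = 0.346 V (the root below V_ov).
I_D = (1.71 − 0.346) / 2.14 = 0.637 mA.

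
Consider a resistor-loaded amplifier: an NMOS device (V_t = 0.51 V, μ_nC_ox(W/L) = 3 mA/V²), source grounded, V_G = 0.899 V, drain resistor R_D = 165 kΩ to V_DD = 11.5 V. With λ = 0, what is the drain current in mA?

I_D = 0.0693 mA

V_GS = V_G = 0.899 V, so V_ov = 0.899 − 0.51 = 0.389 V.
Assume saturation: I_D = ½ k_n V_ov² = 0.5 × 3 × 0.389² = 0.227 mA, giving V_DS = V_DD − I_D R_D = 11.5 − 0.227 × 165 = -26 V.
But -26 V < V_ov = 0.389 V, so the device is actually in triode.
In triode I_D = k_n[V_ov V_DS − ½ V_DS²] and I_D = (V_DD − V_DS)/R_D. Equating: 248 V_DS² − 193.6 V_DS + 11.5 = 0, giving V_DS = 0.0648 V (the root below V_ov).
I_D = (11.5 − 0.0648) / 165 = 0.0693 mA.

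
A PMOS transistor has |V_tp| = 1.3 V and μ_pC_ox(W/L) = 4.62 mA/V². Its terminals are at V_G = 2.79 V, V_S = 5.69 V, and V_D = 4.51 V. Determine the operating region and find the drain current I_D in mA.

Triode; I_D = 5.51 mA

V_SG = V_S − V_G = 5.69 − 2.79 = 2.9 V; V_SD = V_S − V_D = 5.69 − 4.51 = 1.18 V.
V_ov = V_SG − |V_tp| = 2.9 − 1.3 = 1.6 V.
Since V_SD = 1.18 V < V_ov = 1.6 V, the device is in the triode region.
I_D = k_p [V_ov · V_SD − ½ V_SD²] = 4.62 × [1.6 × 1.18 − 0.5 × 1.18²] = 5.51 mA.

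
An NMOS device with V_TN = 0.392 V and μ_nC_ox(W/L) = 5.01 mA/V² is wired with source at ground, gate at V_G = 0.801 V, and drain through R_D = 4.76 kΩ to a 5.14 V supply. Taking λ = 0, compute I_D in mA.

I_D = 0.419 mA

V_GS = V_G = 0.801 V, so V_ov = 0.801 − 0.392 = 0.409 V.
Assume saturation: I_D = ½ k_n V_ov² = 0.5 × 5.01 × 0.409² = 0.419 mA, giving V_DS = V_DD − I_D R_D = 5.14 − 0.419 × 4.76 = 3.15 V.
V_DS = 3.15 V ≥ V_ov = 0.409 V, confirming saturation.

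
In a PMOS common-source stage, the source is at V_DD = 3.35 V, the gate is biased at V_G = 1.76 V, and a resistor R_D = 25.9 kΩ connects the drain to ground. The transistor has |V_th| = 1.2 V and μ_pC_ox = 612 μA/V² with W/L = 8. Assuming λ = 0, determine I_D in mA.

V_SG = V_DD − V_G = 3.35 − 1.76 = 1.59 V, so V_ov = 1.59 − 1.2 = 0.39 V.
k_p = μ_pC_ox · (W/L) = 4.896 mA/V².
Assume saturation: I_D = ½ k_p V_ov² = 0.5 × 4.896 × 0.39² = 0.372 mA, giving V_SD = V_DD − I_D R_D = 3.35 − 0.372 × 25.9 = -6.29 V.
But -6.29 V < V_ov = 0.39 V, so the device is actually in triode.
In triode I_D = k_p[V_ov V_SD − ½ V_SD²] and I_D = (V_DD − V_SD)/R_D. Equating: 63.4 V_SD² − 50.45 V_SD + 3.35 = 0, giving V_SD = 0.0731 V (the root below V_ov).
I_D = (3.35 − 0.0731) / 25.9 = 0.127 mA.

I_D = 0.127 mA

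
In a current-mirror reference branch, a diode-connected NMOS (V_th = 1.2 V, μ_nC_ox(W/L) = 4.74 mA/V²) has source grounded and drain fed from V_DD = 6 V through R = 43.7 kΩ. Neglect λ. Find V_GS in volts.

V_GS = 1.41 V

With gate tied to drain, V_GS = V_DS ≥ V_GS − V_th, so the device is in saturation.
KCL at the drain: ½ k_n (V_GS − V_th)² = (V_DD − V_GS)/R.
Let x = V_GS − 1.2. Then 104 x² + x − 4.8 = 0, giving x = 0.211 V (positive root), so V_GS = 1.41 V.
I_D = (V_DD − V_GS)/R = (6 − 1.41) / 43.7 = 0.105 mA.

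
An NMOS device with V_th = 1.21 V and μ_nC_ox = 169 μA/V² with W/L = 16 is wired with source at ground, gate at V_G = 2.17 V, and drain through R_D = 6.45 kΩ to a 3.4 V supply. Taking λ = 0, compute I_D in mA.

I_D = 0.494 mA

V_GS = V_G = 2.17 V, so V_ov = 2.17 − 1.21 = 0.96 V.
k_n = μ_nC_ox · (W/L) = 2.704 mA/V².
Assume saturation: I_D = ½ k_n V_ov² = 0.5 × 2.704 × 0.96² = 1.25 mA, giving V_DS = V_DD − I_D R_D = 3.4 − 1.25 × 6.45 = -4.64 V.
But -4.64 V < V_ov = 0.96 V, so the device is actually in triode.
In triode I_D = k_n[V_ov V_DS − ½ V_DS²] and I_D = (V_DD − V_DS)/R_D. Equating: 8.72 V_DS² − 17.74 V_DS + 3.4 = 0, giving V_DS = 0.214 V (the root below V_ov).
I_D = (3.4 − 0.214) / 6.45 = 0.494 mA.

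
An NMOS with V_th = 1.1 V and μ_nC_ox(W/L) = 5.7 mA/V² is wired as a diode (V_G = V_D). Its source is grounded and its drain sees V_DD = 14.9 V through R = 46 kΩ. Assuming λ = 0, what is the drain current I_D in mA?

With gate tied to drain, V_GS = V_DS ≥ V_GS − V_th, so the device is in saturation.
KCL at the drain: ½ k_n (V_GS − V_th)² = (V_DD − V_GS)/R.
Let x = V_GS − 1.1. Then 131 x² + x − 13.8 = 0, giving x = 0.321 V (positive root), so V_GS = 1.42 V.
I_D = (V_DD − V_GS)/R = (14.9 − 1.42) / 46 = 0.293 mA.

I_D = 0.293 mA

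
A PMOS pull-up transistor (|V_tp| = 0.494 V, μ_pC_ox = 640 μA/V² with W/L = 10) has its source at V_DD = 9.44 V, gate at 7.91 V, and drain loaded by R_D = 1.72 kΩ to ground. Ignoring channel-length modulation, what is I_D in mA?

I_D = 3.43 mA

V_SG = V_DD − V_G = 9.44 − 7.91 = 1.53 V, so V_ov = 1.53 − 0.494 = 1.04 V.
k_p = μ_pC_ox · (W/L) = 6.4 mA/V².
Assume saturation: I_D = ½ k_p V_ov² = 0.5 × 6.4 × 1.04² = 3.43 mA, giving V_SD = V_DD − I_D R_D = 9.44 − 3.43 × 1.72 = 3.53 V.
V_SD = 3.53 V ≥ V_ov = 1.04 V, confirming saturation.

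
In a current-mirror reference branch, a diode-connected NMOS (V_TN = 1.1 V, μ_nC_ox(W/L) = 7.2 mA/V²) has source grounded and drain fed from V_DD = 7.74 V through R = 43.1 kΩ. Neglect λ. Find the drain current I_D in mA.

I_D = 0.149 mA

With gate tied to drain, V_GS = V_DS ≥ V_GS − V_TN, so the device is in saturation.
KCL at the drain: ½ k_n (V_GS − V_TN)² = (V_DD − V_GS)/R.
Let x = V_GS − 1.1. Then 155 x² + x − 6.64 = 0, giving x = 0.204 V (positive root), so V_GS = 1.3 V.
I_D = (V_DD − V_GS)/R = (7.74 − 1.3) / 43.1 = 0.149 mA.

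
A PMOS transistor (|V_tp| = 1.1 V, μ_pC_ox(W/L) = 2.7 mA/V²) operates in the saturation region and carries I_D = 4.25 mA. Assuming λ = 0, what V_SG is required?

In saturation I_D = ½ k_p (V_SG − |V_tp|)², so V_SG − |V_tp| = √(2 I_D / k_p) = √(2 × 4.25 / 2.7) = 1.77 V.
V_SG = 1.1 + 1.77 = 2.87 V.

V_SG = 2.87 V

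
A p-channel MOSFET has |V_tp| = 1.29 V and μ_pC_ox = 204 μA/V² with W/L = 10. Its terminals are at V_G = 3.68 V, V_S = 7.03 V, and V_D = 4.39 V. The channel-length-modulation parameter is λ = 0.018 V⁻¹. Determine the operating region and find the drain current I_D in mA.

Saturation; I_D = 4.53 mA

V_SG = V_S − V_G = 7.03 − 3.68 = 3.35 V; V_SD = V_S − V_D = 7.03 − 4.39 = 2.64 V.
k_p = μ_pC_ox · (W/L) = 2.04 mA/V².
V_ov = V_SG − |V_tp| = 3.35 − 1.29 = 2.06 V.
Since V_SD = 2.64 V ≥ V_ov = 2.06 V, the device is in saturation.
I_D = ½ k_p V_ov² (1 + λ V_SD) = 0.5 × 2.04 × 2.06² × (1 + 0.018 × 2.64) = 4.53 mA.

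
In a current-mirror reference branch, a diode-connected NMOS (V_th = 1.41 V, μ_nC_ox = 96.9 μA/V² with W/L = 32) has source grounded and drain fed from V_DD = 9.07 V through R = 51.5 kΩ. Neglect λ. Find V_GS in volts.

With gate tied to drain, V_GS = V_DS ≥ V_GS − V_th, so the device is in saturation.
k_n = μ_nC_ox · (W/L) = 3.101 mA/V².
KCL at the drain: ½ k_n (V_GS − V_th)² = (V_DD − V_GS)/R.
Let x = V_GS − 1.41. Then 79.8 x² + x − 7.66 = 0, giving x = 0.304 V (positive root), so V_GS = 1.71 V.
I_D = (V_DD − V_GS)/R = (9.07 − 1.71) / 51.5 = 0.143 mA.

V_GS = 1.71 V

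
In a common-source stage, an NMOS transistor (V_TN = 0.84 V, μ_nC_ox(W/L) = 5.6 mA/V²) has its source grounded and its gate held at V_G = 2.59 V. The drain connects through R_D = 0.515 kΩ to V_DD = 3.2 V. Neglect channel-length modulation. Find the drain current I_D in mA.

I_D = 5.01 mA

V_GS = V_G = 2.59 V, so V_ov = 2.59 − 0.84 = 1.75 V.
Assume saturation: I_D = ½ k_n V_ov² = 0.5 × 5.6 × 1.75² = 8.57 mA, giving V_DS = V_DD − I_D R_D = 3.2 − 8.57 × 0.515 = -1.22 V.
But -1.22 V < V_ov = 1.75 V, so the device is actually in triode.
In triode I_D = k_n[V_ov V_DS − ½ V_DS²] and I_D = (V_DD − V_DS)/R_D. Equating: 1.44 V_DS² − 6.047 V_DS + 3.2 = 0, giving V_DS = 0.621 V (the root below V_ov).
I_D = (3.2 − 0.621) / 0.515 = 5.01 mA.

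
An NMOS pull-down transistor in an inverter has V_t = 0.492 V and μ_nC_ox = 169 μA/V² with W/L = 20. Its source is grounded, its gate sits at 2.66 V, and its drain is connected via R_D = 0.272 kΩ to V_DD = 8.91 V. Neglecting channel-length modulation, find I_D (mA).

I_D = 7.94 mA

V_GS = V_G = 2.66 V, so V_ov = 2.66 − 0.492 = 2.17 V.
k_n = μ_nC_ox · (W/L) = 3.38 mA/V².
Assume saturation: I_D = ½ k_n V_ov² = 0.5 × 3.38 × 2.17² = 7.94 mA, giving V_DS = V_DD − I_D R_D = 8.91 − 7.94 × 0.272 = 6.75 V.
V_DS = 6.75 V ≥ V_ov = 2.17 V, confirming saturation.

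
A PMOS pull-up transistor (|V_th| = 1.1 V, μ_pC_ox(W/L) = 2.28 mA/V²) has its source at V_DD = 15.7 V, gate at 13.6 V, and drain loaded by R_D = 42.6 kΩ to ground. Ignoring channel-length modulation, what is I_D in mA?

V_SG = V_DD − V_G = 15.7 − 13.6 = 2.1 V, so V_ov = 2.1 − 1.1 = 1 V.
Assume saturation: I_D = ½ k_p V_ov² = 0.5 × 2.28 × 1² = 1.14 mA, giving V_SD = V_DD − I_D R_D = 15.7 − 1.14 × 42.6 = -32.9 V.
But -32.9 V < V_ov = 1 V, so the device is actually in triode.
In triode I_D = k_p[V_ov V_SD − ½ V_SD²] and I_D = (V_DD − V_SD)/R_D. Equating: 48.6 V_SD² − 98.13 V_SD + 15.7 = 0, giving V_SD = 0.175 V (the root below V_ov).
I_D = (15.7 − 0.175) / 42.6 = 0.364 mA.

I_D = 0.364 mA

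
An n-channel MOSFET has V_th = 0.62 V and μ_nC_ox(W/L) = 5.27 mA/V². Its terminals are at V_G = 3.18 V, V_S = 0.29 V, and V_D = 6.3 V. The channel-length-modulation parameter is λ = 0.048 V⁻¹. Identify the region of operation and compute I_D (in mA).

V_GS = V_G − V_S = 3.18 − 0.29 = 2.89 V; V_DS = V_D − V_S = 6.3 − 0.29 = 6.01 V.
V_ov = V_GS − V_th = 2.89 − 0.62 = 2.27 V.
Since V_DS = 6.01 V ≥ V_ov = 2.27 V, the device is in saturation.
I_D = ½ k_n V_ov² (1 + λ V_DS) = 0.5 × 5.27 × 2.27² × (1 + 0.048 × 6.01) = 17.5 mA.

Saturation; I_D = 17.5 mA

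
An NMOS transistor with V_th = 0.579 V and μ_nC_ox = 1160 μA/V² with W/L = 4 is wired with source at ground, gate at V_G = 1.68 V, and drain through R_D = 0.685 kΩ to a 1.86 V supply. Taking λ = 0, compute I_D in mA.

V_GS = V_G = 1.68 V, so V_ov = 1.68 − 0.579 = 1.1 V.
k_n = μ_nC_ox · (W/L) = 4.64 mA/V².
Assume saturation: I_D = ½ k_n V_ov² = 0.5 × 4.64 × 1.1² = 2.81 mA, giving V_DS = V_DD − I_D R_D = 1.86 − 2.81 × 0.685 = -0.0664 V.
But -0.0664 V < V_ov = 1.1 V, so the device is actually in triode.
In triode I_D = k_n[V_ov V_DS − ½ V_DS²] and I_D = (V_DD − V_DS)/R_D. Equating: 1.59 V_DS² − 4.499 V_DS + 1.86 = 0, giving V_DS = 0.503 V (the root below V_ov).
I_D = (1.86 − 0.503) / 0.685 = 1.98 mA.

I_D = 1.98 mA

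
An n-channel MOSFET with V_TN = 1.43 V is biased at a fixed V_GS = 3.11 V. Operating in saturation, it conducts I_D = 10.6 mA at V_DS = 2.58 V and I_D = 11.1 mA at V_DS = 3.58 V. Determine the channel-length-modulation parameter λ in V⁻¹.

λ = 0.0537 V⁻¹

With V_GS fixed, I_D ∝ (1 + λ V_DS) in saturation, so I_D2/I_D1 = (1 + λ V_DS2)/(1 + λ V_DS1).
11.1/10.6 = 1.047 = (1 + 3.58 λ)/(1 + 2.58 λ).
Solving: λ (I_D1 V_DS2 − I_D2 V_DS1) = I_D2 − I_D1, so λ = (11.1 − 10.6) / (10.6 × 3.58 − 11.1 × 2.58) = 0.5 / 9.31 = 0.0537 V⁻¹.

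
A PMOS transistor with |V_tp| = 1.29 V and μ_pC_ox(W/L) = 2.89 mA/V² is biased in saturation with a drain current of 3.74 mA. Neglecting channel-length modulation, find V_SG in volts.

V_SG = 2.90 V

In saturation I_D = ½ k_p (V_SG − |V_tp|)², so V_SG − |V_tp| = √(2 I_D / k_p) = √(2 × 3.74 / 2.89) = 1.61 V.
V_SG = 1.29 + 1.61 = 2.9 V.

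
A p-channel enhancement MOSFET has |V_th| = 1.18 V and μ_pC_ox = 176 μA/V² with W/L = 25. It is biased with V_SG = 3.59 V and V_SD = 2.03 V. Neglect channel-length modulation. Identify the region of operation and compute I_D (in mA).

Triode; I_D = 12.5 mA

k_p = μ_pC_ox · (W/L) = 4.4 mA/V².
V_ov = V_SG − |V_th| = 3.59 − 1.18 = 2.41 V.
Since V_SD = 2.03 V < V_ov = 2.41 V, the device is in the triode region.
I_D = k_p [V_ov · V_SD − ½ V_SD²] = 4.4 × [2.41 × 2.03 − 0.5 × 2.03²] = 12.5 mA.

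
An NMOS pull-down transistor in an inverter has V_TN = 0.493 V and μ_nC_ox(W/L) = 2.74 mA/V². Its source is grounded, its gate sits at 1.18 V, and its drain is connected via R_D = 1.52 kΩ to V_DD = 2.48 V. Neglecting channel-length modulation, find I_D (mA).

V_GS = V_G = 1.18 V, so V_ov = 1.18 − 0.493 = 0.687 V.
Assume saturation: I_D = ½ k_n V_ov² = 0.5 × 2.74 × 0.687² = 0.647 mA, giving V_DS = V_DD − I_D R_D = 2.48 − 0.647 × 1.52 = 1.5 V.
V_DS = 1.5 V ≥ V_ov = 0.687 V, confirming saturation.

I_D = 0.647 mA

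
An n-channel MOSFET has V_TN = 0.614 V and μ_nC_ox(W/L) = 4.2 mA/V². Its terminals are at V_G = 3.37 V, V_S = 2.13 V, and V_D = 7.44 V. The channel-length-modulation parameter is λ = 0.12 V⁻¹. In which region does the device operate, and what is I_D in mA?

V_GS = V_G − V_S = 3.37 − 2.13 = 1.24 V; V_DS = V_D − V_S = 7.44 − 2.13 = 5.31 V.
V_ov = V_GS − V_TN = 1.24 − 0.614 = 0.626 V.
Since V_DS = 5.31 V ≥ V_ov = 0.626 V, the device is in saturation.
I_D = ½ k_n V_ov² (1 + λ V_DS) = 0.5 × 4.2 × 0.626² × (1 + 0.12 × 5.31) = 1.35 mA.

Saturation; I_D = 1.35 mA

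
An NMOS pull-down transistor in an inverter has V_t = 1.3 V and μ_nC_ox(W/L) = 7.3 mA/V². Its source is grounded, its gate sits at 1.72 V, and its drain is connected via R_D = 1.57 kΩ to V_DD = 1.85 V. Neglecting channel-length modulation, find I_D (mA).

I_D = 0.644 mA

V_GS = V_G = 1.72 V, so V_ov = 1.72 − 1.3 = 0.42 V.
Assume saturation: I_D = ½ k_n V_ov² = 0.5 × 7.3 × 0.42² = 0.644 mA, giving V_DS = V_DD − I_D R_D = 1.85 − 0.644 × 1.57 = 0.839 V.
V_DS = 0.839 V ≥ V_ov = 0.42 V, confirming saturation.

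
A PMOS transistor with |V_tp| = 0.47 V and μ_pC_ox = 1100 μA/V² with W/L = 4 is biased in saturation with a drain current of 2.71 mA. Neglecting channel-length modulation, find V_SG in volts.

V_SG = 1.58 V

k_p = μ_pC_ox · (W/L) = 4.4 mA/V².
In saturation I_D = ½ k_p (V_SG − |V_tp|)², so V_SG − |V_tp| = √(2 I_D / k_p) = √(2 × 2.71 / 4.4) = 1.11 V.
V_SG = 0.47 + 1.11 = 1.58 V.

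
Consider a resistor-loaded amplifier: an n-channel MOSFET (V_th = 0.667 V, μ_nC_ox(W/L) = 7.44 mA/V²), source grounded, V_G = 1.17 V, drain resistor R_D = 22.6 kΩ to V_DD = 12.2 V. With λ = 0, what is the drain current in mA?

V_GS = V_G = 1.17 V, so V_ov = 1.17 − 0.667 = 0.503 V.
Assume saturation: I_D = ½ k_n V_ov² = 0.5 × 7.44 × 0.503² = 0.941 mA, giving V_DS = V_DD − I_D R_D = 12.2 − 0.941 × 22.6 = -9.07 V.
But -9.07 V < V_ov = 0.503 V, so the device is actually in triode.
In triode I_D = k_n[V_ov V_DS − ½ V_DS²] and I_D = (V_DD − V_DS)/R_D. Equating: 84.1 V_DS² − 85.58 V_DS + 12.2 = 0, giving V_DS = 0.171 V (the root below V_ov).
I_D = (12.2 − 0.171) / 22.6 = 0.532 mA.

I_D = 0.532 mA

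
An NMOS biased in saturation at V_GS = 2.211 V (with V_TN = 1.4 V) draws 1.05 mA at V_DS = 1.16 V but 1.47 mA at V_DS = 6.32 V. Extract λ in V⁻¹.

With V_GS fixed, I_D ∝ (1 + λ V_DS) in saturation, so I_D2/I_D1 = (1 + λ V_DS2)/(1 + λ V_DS1).
1.47/1.05 = 1.4 = (1 + 6.32 λ)/(1 + 1.16 λ).
Solving: λ (I_D1 V_DS2 − I_D2 V_DS1) = I_D2 − I_D1, so λ = (1.47 − 1.05) / (1.05 × 6.32 − 1.47 × 1.16) = 0.42 / 4.93 = 0.0852 V⁻¹.

λ = 0.0852 V⁻¹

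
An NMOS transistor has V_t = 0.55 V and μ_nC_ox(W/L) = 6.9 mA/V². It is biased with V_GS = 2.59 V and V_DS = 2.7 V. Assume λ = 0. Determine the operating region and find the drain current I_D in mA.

Saturation; I_D = 14.4 mA

V_ov = V_GS − V_t = 2.59 − 0.55 = 2.04 V.
Since V_DS = 2.7 V ≥ V_ov = 2.04 V, the device is in saturation.
I_D = ½ k_n V_ov² = 0.5 × 6.9 × 2.04² = 14.4 mA.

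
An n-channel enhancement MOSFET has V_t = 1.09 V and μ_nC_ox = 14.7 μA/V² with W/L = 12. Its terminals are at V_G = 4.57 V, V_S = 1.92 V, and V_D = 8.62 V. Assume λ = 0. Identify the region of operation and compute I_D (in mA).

Saturation; I_D = 0.215 mA

V_GS = V_G − V_S = 4.57 − 1.92 = 2.65 V; V_DS = V_D − V_S = 8.62 − 1.92 = 6.7 V.
k_n = μ_nC_ox · (W/L) = 0.1764 mA/V².
V_ov = V_GS − V_t = 2.65 − 1.09 = 1.56 V.
Since V_DS = 6.7 V ≥ V_ov = 1.56 V, the device is in saturation.
I_D = ½ k_n V_ov² = 0.5 × 0.1764 × 1.56² = 0.215 mA.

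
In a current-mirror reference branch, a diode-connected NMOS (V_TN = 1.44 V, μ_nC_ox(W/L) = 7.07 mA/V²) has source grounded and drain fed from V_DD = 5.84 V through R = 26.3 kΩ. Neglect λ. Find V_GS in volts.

With gate tied to drain, V_GS = V_DS ≥ V_GS − V_TN, so the device is in saturation.
KCL at the drain: ½ k_n (V_GS − V_TN)² = (V_DD − V_GS)/R.
Let x = V_GS − 1.44. Then 93 x² + x − 4.4 = 0, giving x = 0.212 V (positive root), so V_GS = 1.65 V.
I_D = (V_DD − V_GS)/R = (5.84 − 1.65) / 26.3 = 0.159 mA.

V_GS = 1.65 V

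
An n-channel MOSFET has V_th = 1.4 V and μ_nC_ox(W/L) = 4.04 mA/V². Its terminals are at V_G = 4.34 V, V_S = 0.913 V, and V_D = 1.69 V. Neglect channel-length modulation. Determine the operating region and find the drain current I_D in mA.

Triode; I_D = 5.14 mA

V_GS = V_G − V_S = 4.34 − 0.913 = 3.43 V; V_DS = V_D − V_S = 1.69 − 0.913 = 0.777 V.
V_ov = V_GS − V_th = 3.43 − 1.4 = 2.03 V.
Since V_DS = 0.777 V < V_ov = 2.03 V, the device is in the triode region.
I_D = k_n [V_ov · V_DS − ½ V_DS²] = 4.04 × [2.03 × 0.777 − 0.5 × 0.777²] = 5.14 mA.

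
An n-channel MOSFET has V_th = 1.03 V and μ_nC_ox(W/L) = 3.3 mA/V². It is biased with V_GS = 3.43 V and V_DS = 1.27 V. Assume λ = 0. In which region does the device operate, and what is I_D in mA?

Triode; I_D = 7.40 mA

V_ov = V_GS − V_th = 3.43 − 1.03 = 2.4 V.
Since V_DS = 1.27 V < V_ov = 2.4 V, the device is in the triode region.
I_D = k_n [V_ov · V_DS − ½ V_DS²] = 3.3 × [2.4 × 1.27 − 0.5 × 1.27²] = 7.4 mA.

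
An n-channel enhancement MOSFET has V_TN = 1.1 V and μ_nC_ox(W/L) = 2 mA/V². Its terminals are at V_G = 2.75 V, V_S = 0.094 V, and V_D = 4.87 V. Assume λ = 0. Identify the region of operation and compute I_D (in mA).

Saturation; I_D = 2.42 mA

V_GS = V_G − V_S = 2.75 − 0.094 = 2.66 V; V_DS = V_D − V_S = 4.87 − 0.094 = 4.78 V.
V_ov = V_GS − V_TN = 2.66 − 1.1 = 1.56 V.
Since V_DS = 4.78 V ≥ V_ov = 1.56 V, the device is in saturation.
I_D = ½ k_n V_ov² = 0.5 × 2 × 1.56² = 2.42 mA.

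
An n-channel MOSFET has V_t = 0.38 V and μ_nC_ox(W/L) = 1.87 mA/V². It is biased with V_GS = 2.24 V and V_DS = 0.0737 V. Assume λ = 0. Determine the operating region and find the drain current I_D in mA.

V_ov = V_GS − V_t = 2.24 − 0.38 = 1.86 V.
Since V_DS = 0.0737 V < V_ov = 1.86 V, the device is in the triode region.
I_D = k_n [V_ov · V_DS − ½ V_DS²] = 1.87 × [1.86 × 0.0737 − 0.5 × 0.0737²] = 0.251 mA.

Triode; I_D = 0.251 mA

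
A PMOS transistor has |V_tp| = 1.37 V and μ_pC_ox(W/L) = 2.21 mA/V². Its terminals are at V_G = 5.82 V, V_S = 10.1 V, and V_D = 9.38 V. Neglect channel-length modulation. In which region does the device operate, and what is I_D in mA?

Triode; I_D = 4.06 mA

V_SG = V_S − V_G = 10.1 − 5.82 = 4.28 V; V_SD = V_S − V_D = 10.1 − 9.38 = 0.72 V.
V_ov = V_SG − |V_tp| = 4.28 − 1.37 = 2.91 V.
Since V_SD = 0.72 V < V_ov = 2.91 V, the device is in the triode region.
I_D = k_p [V_ov · V_SD − ½ V_SD²] = 2.21 × [2.91 × 0.72 − 0.5 × 0.72²] = 4.06 mA.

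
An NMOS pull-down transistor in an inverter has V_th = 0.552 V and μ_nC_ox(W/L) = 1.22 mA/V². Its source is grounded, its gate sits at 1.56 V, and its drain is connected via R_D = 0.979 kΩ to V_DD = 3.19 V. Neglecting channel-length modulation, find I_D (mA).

V_GS = V_G = 1.56 V, so V_ov = 1.56 − 0.552 = 1.01 V.
Assume saturation: I_D = ½ k_n V_ov² = 0.5 × 1.22 × 1.01² = 0.62 mA, giving V_DS = V_DD − I_D R_D = 3.19 − 0.62 × 0.979 = 2.58 V.
V_DS = 2.58 V ≥ V_ov = 1.01 V, confirming saturation.

I_D = 0.620 mA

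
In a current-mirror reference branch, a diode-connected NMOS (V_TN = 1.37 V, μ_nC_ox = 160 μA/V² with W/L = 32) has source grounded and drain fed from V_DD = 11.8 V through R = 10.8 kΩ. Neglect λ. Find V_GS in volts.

With gate tied to drain, V_GS = V_DS ≥ V_GS − V_TN, so the device is in saturation.
k_n = μ_nC_ox · (W/L) = 5.12 mA/V².
KCL at the drain: ½ k_n (V_GS − V_TN)² = (V_DD − V_GS)/R.
Let x = V_GS − 1.37. Then 27.6 x² + x − 10.43 = 0, giving x = 0.596 V (positive root), so V_GS = 1.97 V.
I_D = (V_DD − V_GS)/R = (11.8 − 1.97) / 10.8 = 0.911 mA.

V_GS = 1.97 V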